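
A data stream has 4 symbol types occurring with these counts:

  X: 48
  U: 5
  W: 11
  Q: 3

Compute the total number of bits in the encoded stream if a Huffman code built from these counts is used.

Merge the two smallest weights repeatedly:
combine Q(3), U(5) → 8
combine 8, W(11) → 19
combine 19, X(48) → 67
Each symbol's bit-cost is frequency × depth; summing gives 94 bits (equivalently 8 + 19 + 67).

94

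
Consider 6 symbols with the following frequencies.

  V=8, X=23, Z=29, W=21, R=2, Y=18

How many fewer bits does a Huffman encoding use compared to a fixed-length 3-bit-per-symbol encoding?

Fixed-length: 3 bits × 101 symbols = 303 bits.
Huffman merges:
merge R(2) and V(8): 10
merge 10 and Y(18): 28
merge W(21) and X(23): 44
merge 28 and Z(29): 57
merge 44 and 57: 101
Huffman total = 10 + 28 + 44 + 57 + 101 = 240 bits.
Saving = 303 − 240 = 63 bits.

63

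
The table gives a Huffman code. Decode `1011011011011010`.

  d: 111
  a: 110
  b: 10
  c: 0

baaaab

Read left to right; each codeword is recognised as soon as it completes (prefix code):
  10→b | 110→a | 110→a | 110→a | 110→a | 10→b
Decoded message: baaaab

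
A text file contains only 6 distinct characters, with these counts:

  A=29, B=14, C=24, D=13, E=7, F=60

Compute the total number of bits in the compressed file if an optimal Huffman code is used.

Greedily combine the two least-frequent nodes:
merge E(7) and D(13): 20
merge B(14) and 20: 34
merge C(24) and A(29): 53
merge 34 and 53: 87
merge F(60) and 87: 147
The encoded length is the sum of every internal node's weight: 20 + 34 + 53 + 87 + 147 = 341 bits.

341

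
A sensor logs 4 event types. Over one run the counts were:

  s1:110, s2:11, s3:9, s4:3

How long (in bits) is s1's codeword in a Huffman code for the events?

1

Huffman merges, smallest pair first:
s4(3) + s3(9) → 12
s2(11) + 12 → 23
23 + s1(110) → 133
s1 is a child of the root — depth 1, so its codeword is a single bit.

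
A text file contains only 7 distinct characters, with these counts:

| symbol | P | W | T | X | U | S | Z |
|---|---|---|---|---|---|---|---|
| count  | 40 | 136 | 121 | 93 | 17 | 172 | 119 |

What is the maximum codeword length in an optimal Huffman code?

Merge the two lowest-weight nodes at each step:
combine U(17), P(40) → 57
combine 57, X(93) → 150
combine Z(119), T(121) → 240
combine W(136), 150 → 286
combine S(172), 240 → 412
combine 286, 412 → 698
The first pair merged (U, P) ends up deepest, at depth 4.

4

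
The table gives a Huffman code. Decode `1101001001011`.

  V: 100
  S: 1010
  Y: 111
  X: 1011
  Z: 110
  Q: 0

ZVVX

Read left to right; each codeword is recognised as soon as it completes (prefix code):
  110→Z | 100→V | 100→V | 1011→X
Decoded message: ZVVX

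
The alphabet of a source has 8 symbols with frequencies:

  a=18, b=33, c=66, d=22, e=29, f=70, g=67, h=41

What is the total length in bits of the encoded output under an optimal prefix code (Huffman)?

Greedily combine the two least-frequent nodes:
merge a(18) and d(22): 40
merge e(29) and b(33): 62
merge 40 and h(41): 81
merge 62 and c(66): 128
merge g(67) and f(70): 137
merge 81 and 128: 209
merge 137 and 209: 346
Each symbol's bit-cost is frequency × depth; summing gives 1003 bits (equivalently 40 + 62 + 81 + 128 + 137 + 209 + 346).

1003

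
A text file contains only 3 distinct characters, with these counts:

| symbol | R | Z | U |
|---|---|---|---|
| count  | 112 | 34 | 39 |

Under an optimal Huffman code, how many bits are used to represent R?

Build the tree from the bottom:
Z(34) + U(39) → 73
73 + R(112) → 185
R sits one level below the root: a 1-bit codeword.

1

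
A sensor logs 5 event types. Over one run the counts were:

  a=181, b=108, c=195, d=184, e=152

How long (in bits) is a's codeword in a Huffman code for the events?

Repeatedly merge the two smallest:
b(108) + e(152) → 260
a(181) + d(184) → 365
c(195) + 260 → 455
365 + 455 → 820
a sits 2 levels below the root, so its codeword is 2 bits.

2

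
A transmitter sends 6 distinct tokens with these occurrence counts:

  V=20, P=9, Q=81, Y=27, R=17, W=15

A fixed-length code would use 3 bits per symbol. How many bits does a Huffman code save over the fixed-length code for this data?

138

Fixed-length: 3 bits × 169 symbols = 507 bits.
Huffman merges:
merge P(9) and W(15): 24
merge R(17) and V(20): 37
merge 24 and Y(27): 51
merge 37 and 51: 88
merge Q(81) and 88: 169
Huffman total = 24 + 37 + 51 + 88 + 169 = 369 bits.
Saving = 507 − 369 = 138 bits.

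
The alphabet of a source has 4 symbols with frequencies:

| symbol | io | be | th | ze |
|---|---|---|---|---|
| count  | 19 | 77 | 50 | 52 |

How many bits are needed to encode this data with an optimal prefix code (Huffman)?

388

Greedily combine the two least-frequent nodes:
merge io(19) and th(50): 69
merge ze(52) and 69: 121
merge be(77) and 121: 198
Each symbol's bit-cost is frequency × depth; summing gives 388 bits (equivalently 69 + 121 + 198).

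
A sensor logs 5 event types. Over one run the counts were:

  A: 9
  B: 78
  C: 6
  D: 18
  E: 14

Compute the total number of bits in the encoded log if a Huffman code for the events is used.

Build the Huffman tree bottom-up:
C(6) + A(9) → 15
E(14) + 15 → 29
D(18) + 29 → 47
47 + B(78) → 125
The encoded length is the sum of every internal node's weight: 15 + 29 + 47 + 125 = 216 bits.

216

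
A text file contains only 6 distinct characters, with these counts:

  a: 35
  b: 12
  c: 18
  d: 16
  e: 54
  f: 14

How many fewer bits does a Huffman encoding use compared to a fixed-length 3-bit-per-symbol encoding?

89

Fixed-length: 3 bits × 149 symbols = 447 bits.
Huffman merges:
merge b(12) and f(14): 26
merge d(16) and c(18): 34
merge 26 and 34: 60
merge a(35) and e(54): 89
merge 60 and 89: 149
Huffman total = 26 + 34 + 60 + 89 + 149 = 358 bits.
Saving = 447 − 358 = 89 bits.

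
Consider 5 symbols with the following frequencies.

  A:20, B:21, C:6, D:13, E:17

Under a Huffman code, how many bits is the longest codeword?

Merge the two lowest-weight nodes at each step:
merge C(6) and D(13): 19
merge E(17) and 19: 36
merge A(20) and B(21): 41
merge 36 and 41: 77
Maximum depth reached is 3.

3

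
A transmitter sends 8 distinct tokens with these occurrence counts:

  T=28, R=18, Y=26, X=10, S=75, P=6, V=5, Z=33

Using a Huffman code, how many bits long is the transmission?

Build the Huffman tree bottom-up:
V(5) + P(6) → 11
X(10) + 11 → 21
R(18) + 21 → 39
Y(26) + T(28) → 54
Z(33) + 39 → 72
54 + 72 → 126
S(75) + 126 → 201
Total encoded bits = sum of merged weights = 11 + 21 + 39 + 54 + 72 + 126 + 201 = 524.

524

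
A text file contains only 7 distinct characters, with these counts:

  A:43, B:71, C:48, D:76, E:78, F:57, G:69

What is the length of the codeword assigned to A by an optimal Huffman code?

3

Huffman merges, smallest pair first:
A(43) + C(48) → 91
F(57) + G(69) → 126
B(71) + D(76) → 147
E(78) + 91 → 169
126 + 147 → 273
169 + 273 → 442
The subtree containing A is merged 3 times, so code length = 3.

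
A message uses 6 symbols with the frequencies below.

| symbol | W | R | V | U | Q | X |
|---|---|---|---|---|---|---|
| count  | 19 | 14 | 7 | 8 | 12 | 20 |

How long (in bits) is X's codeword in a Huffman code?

2

Build the tree from the bottom:
V(7) + U(8) → 15
Q(12) + R(14) → 26
15 + W(19) → 34
X(20) + 26 → 46
34 + 46 → 80
X's leaf is at depth 2, giving a 2-bit codeword.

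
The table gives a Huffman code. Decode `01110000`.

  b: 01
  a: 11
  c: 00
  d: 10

bacc

Read left to right; each codeword is recognised as soon as it completes (prefix code):
  01→b | 11→a | 00→c | 00→c
Decoded message: bacc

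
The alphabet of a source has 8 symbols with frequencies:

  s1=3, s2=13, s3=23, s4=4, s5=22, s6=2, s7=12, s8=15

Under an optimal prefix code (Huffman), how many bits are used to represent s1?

Huffman merges, smallest pair first:
merge s6(2) and s1(3): 5
merge s4(4) and 5: 9
merge 9 and s7(12): 21
merge s2(13) and s8(15): 28
merge 21 and s5(22): 43
merge s3(23) and 28: 51
merge 43 and 51: 94
s1's leaf is at depth 5, giving a 5-bit codeword.

5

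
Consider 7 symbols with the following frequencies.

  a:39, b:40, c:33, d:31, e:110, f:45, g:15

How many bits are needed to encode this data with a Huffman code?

829

Merge the two smallest weights repeatedly:
g(15) + d(31) → 46
c(33) + a(39) → 72
b(40) + f(45) → 85
46 + 72 → 118
85 + e(110) → 195
118 + 195 → 313
The encoded length is the sum of every internal node's weight: 46 + 72 + 85 + 118 + 195 + 313 = 829 bits.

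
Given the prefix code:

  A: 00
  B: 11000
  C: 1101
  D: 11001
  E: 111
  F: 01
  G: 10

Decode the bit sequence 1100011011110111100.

BCEFEA

Read left to right; each codeword is recognised as soon as it completes (prefix code):
  11000→B | 1101→C | 111→E | 01→F | 111→E | 00→A
Decoded message: BCEFEA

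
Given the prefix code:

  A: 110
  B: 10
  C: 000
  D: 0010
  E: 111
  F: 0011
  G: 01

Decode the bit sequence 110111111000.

Read left to right; each codeword is recognised as soon as it completes (prefix code):
  110→A | 111→E | 111→E | 000→C
Decoded message: AEEC

AEEC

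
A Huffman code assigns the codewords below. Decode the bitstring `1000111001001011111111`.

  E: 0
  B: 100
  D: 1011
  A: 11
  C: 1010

Read left to right; each codeword is recognised as soon as it completes (prefix code):
  100→B | 0→E | 11→A | 100→B | 100→B | 1011→D | 11→A | 11→A | 11→A
Decoded message: BEABBDAAA

BEABBDAAA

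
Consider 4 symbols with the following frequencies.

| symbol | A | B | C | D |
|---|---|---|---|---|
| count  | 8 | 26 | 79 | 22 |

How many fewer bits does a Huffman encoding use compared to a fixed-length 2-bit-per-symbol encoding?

Fixed-length: 2 bits × 135 symbols = 270 bits.
Huffman merges:
merge A(8) and D(22): 30
merge B(26) and 30: 56
merge 56 and C(79): 135
Huffman total = 30 + 56 + 135 = 221 bits.
Saving = 270 − 221 = 49 bits.

49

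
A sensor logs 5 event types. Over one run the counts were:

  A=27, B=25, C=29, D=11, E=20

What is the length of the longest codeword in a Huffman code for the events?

3

Merge the two lowest-weight nodes at each step:
merge D(11) and E(20): 31
merge B(25) and A(27): 52
merge C(29) and 31: 60
merge 52 and 60: 112
Maximum depth reached is 3.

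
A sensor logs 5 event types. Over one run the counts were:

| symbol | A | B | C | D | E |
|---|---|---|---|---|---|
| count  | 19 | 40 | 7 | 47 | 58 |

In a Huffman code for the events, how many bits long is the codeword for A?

Repeatedly merge the two smallest:
merge C(7) and A(19): 26
merge 26 and B(40): 66
merge D(47) and E(58): 105
merge 66 and 105: 171
A sits 3 levels below the root, so its codeword is 3 bits.

3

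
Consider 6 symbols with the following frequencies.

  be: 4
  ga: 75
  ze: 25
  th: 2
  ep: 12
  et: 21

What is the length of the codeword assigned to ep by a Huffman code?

4

Repeatedly merge the two smallest:
th(2) + be(4) → 6
6 + ep(12) → 18
18 + et(21) → 39
ze(25) + 39 → 64
64 + ga(75) → 139
ep sits 4 levels below the root, so its codeword is 4 bits.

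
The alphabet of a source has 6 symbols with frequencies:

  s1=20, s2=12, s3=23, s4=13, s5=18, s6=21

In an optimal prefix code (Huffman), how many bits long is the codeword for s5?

Huffman merges, smallest pair first:
merge s2(12) and s4(13): 25
merge s5(18) and s1(20): 38
merge s6(21) and s3(23): 44
merge 25 and 38: 63
merge 44 and 63: 107
s5's leaf is at depth 3, giving a 3-bit codeword.

3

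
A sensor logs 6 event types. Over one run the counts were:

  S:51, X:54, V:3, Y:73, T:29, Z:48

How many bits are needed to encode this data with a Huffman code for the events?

Build the Huffman tree bottom-up:
V(3) + T(29) → 32
32 + Z(48) → 80
S(51) + X(54) → 105
Y(73) + 80 → 153
105 + 153 → 258
The encoded length is the sum of every internal node's weight: 32 + 80 + 105 + 153 + 258 = 628 bits.

628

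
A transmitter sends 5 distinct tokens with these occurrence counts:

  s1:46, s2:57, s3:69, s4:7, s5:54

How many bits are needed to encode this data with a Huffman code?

Merge the two smallest weights repeatedly:
combine s4(7), s1(46) → 53
combine 53, s5(54) → 107
combine s2(57), s3(69) → 126
combine 107, 126 → 233
The encoded length is the sum of every internal node's weight: 53 + 107 + 126 + 233 = 519 bits.

519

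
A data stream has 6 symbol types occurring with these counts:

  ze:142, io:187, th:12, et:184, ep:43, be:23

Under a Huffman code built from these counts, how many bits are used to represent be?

Build the tree from the bottom:
th(12) + be(23) → 35
35 + ep(43) → 78
78 + ze(142) → 220
et(184) + io(187) → 371
220 + 371 → 591
be's leaf is at depth 4, giving a 4-bit codeword.

4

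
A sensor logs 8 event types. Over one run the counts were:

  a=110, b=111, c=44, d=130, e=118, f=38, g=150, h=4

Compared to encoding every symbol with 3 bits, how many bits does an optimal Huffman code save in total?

Fixed-length: 3 bits × 705 symbols = 2115 bits.
Huffman merges:
combine h(4), f(38) → 42
combine 42, c(44) → 86
combine 86, a(110) → 196
combine b(111), e(118) → 229
combine d(130), g(150) → 280
combine 196, 229 → 425
combine 280, 425 → 705
Huffman total = 42 + 86 + 196 + 229 + 280 + 425 + 705 = 1963 bits.
Saving = 2115 − 1963 = 152 bits.

152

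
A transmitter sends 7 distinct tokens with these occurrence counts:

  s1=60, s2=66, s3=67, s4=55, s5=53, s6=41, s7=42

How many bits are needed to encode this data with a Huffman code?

Merge the two smallest weights repeatedly:
combine s6(41), s7(42) → 83
combine s5(53), s4(55) → 108
combine s1(60), s2(66) → 126
combine s3(67), 83 → 150
combine 108, 126 → 234
combine 150, 234 → 384
The encoded length is the sum of every internal node's weight: 83 + 108 + 126 + 150 + 234 + 384 = 1085 bits.

1085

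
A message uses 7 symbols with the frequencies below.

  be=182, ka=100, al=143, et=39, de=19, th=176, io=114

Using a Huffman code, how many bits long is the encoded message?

Build the Huffman tree bottom-up:
merge de(19) and et(39): 58
merge 58 and ka(100): 158
merge io(114) and al(143): 257
merge 158 and th(176): 334
merge be(182) and 257: 439
merge 334 and 439: 773
The encoded length is the sum of every internal node's weight: 58 + 158 + 257 + 334 + 439 + 773 = 2019 bits.

2019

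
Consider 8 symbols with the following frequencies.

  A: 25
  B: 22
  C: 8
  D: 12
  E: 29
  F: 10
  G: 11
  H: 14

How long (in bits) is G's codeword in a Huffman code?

4

Repeatedly merge the two smallest:
merge C(8) and F(10): 18
merge G(11) and D(12): 23
merge H(14) and 18: 32
merge B(22) and 23: 45
merge A(25) and E(29): 54
merge 32 and 45: 77
merge 54 and 77: 131
The subtree containing G is merged 4 times, so code length = 4.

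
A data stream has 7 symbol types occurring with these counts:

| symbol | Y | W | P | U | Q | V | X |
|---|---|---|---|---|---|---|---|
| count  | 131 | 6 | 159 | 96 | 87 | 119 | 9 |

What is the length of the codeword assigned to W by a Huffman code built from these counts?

Repeatedly merge the two smallest:
W(6) + X(9) → 15
15 + Q(87) → 102
U(96) + 102 → 198
V(119) + Y(131) → 250
P(159) + 198 → 357
250 + 357 → 607
W sits 5 levels below the root, so its codeword is 5 bits.

5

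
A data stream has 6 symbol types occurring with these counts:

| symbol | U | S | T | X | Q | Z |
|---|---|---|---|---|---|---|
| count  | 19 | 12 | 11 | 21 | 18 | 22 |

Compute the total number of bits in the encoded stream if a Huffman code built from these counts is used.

Greedily combine the two least-frequent nodes:
merge T(11) and S(12): 23
merge Q(18) and U(19): 37
merge X(21) and Z(22): 43
merge 23 and 37: 60
merge 43 and 60: 103
The encoded length is the sum of every internal node's weight: 23 + 37 + 43 + 60 + 103 = 266 bits.

266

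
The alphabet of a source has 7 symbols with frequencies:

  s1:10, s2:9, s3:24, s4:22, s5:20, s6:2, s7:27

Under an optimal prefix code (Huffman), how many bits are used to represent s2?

5

Repeatedly merge the two smallest:
s6(2) + s2(9) → 11
s1(10) + 11 → 21
s5(20) + 21 → 41
s4(22) + s3(24) → 46
s7(27) + 41 → 68
46 + 68 → 114
s2 sits 5 levels below the root, so its codeword is 5 bits.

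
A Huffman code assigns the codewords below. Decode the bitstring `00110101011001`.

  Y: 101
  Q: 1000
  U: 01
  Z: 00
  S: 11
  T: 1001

ZSUUUT

Read left to right; each codeword is recognised as soon as it completes (prefix code):
  00→Z | 11→S | 01→U | 01→U | 01→U | 1001→T
Decoded message: ZSUUUT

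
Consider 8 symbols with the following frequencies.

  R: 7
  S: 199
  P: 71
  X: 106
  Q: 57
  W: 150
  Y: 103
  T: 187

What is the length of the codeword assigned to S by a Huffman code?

2

Build the tree from the bottom:
merge R(7) and Q(57): 64
merge 64 and P(71): 135
merge Y(103) and X(106): 209
merge 135 and W(150): 285
merge T(187) and S(199): 386
merge 209 and 285: 494
merge 386 and 494: 880
S sits 2 levels below the root, so its codeword is 2 bits.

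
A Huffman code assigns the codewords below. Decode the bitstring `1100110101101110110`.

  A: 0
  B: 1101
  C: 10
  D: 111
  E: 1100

EBABBC

Read left to right; each codeword is recognised as soon as it completes (prefix code):
  1100→E | 1101→B | 0→A | 1101→B | 1101→B | 10→C
Decoded message: EBABBC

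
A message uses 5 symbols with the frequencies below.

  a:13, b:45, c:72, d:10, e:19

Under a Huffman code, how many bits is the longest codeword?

Merge the two lowest-weight nodes at each step:
d(10) + a(13) → 23
e(19) + 23 → 42
42 + b(45) → 87
c(72) + 87 → 159
The rarest symbols sit at the bottom; the longest codeword is 4 bits.

4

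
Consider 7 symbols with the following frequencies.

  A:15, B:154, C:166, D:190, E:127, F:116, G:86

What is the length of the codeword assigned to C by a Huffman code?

2

Repeatedly merge the two smallest:
combine A(15), G(86) → 101
combine 101, F(116) → 217
combine E(127), B(154) → 281
combine C(166), D(190) → 356
combine 217, 281 → 498
combine 356, 498 → 854
C's leaf is at depth 2, giving a 2-bit codeword.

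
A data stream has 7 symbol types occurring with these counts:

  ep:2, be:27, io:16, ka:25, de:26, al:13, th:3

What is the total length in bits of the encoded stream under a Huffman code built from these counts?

Greedily combine the two least-frequent nodes:
combine ep(2), th(3) → 5
combine 5, al(13) → 18
combine io(16), 18 → 34
combine ka(25), de(26) → 51
combine be(27), 34 → 61
combine 51, 61 → 112
Each symbol's bit-cost is frequency × depth; summing gives 281 bits (equivalently 5 + 18 + 34 + 51 + 61 + 112).

281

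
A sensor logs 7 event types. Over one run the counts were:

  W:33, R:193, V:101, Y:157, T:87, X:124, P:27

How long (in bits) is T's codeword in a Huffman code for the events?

Huffman merges, smallest pair first:
merge P(27) and W(33): 60
merge 60 and T(87): 147
merge V(101) and X(124): 225
merge 147 and Y(157): 304
merge R(193) and 225: 418
merge 304 and 418: 722
T's leaf is at depth 3, giving a 3-bit codeword.

3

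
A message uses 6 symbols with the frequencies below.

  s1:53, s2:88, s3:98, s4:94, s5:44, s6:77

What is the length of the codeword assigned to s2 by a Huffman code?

3

Repeatedly merge the two smallest:
merge s5(44) and s1(53): 97
merge s6(77) and s2(88): 165
merge s4(94) and 97: 191
merge s3(98) and 165: 263
merge 191 and 263: 454
s2 sits 3 levels below the root, so its codeword is 3 bits.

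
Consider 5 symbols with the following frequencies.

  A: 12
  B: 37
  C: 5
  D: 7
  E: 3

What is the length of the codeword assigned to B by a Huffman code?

1

Huffman merges, smallest pair first:
combine E(3), C(5) → 8
combine D(7), 8 → 15
combine A(12), 15 → 27
combine 27, B(37) → 64
B is a child of the root — depth 1, so its codeword is a single bit.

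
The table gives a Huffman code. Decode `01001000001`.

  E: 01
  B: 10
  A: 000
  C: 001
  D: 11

Read left to right; each codeword is recognised as soon as it completes (prefix code):
  01→E | 001→C | 000→A | 001→C
Decoded message: ECAC

ECAC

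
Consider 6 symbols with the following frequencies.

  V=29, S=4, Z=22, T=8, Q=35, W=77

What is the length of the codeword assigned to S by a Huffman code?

5

Build the tree from the bottom:
merge S(4) and T(8): 12
merge 12 and Z(22): 34
merge V(29) and 34: 63
merge Q(35) and 63: 98
merge W(77) and 98: 175
S's leaf is at depth 5, giving a 5-bit codeword.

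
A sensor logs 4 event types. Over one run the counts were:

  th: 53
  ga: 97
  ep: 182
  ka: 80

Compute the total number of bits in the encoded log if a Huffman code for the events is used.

775

Merge the two smallest weights repeatedly:
combine th(53), ka(80) → 133
combine ga(97), 133 → 230
combine ep(182), 230 → 412
The encoded length is the sum of every internal node's weight: 133 + 230 + 412 = 775 bits.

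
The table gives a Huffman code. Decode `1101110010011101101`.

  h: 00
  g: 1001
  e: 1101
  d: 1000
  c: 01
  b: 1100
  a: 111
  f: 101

Read left to right; each codeword is recognised as soon as it completes (prefix code):
  1101→e | 1100→b | 1001→g | 1101→e | 101→f
Decoded message: ebgef

ebgef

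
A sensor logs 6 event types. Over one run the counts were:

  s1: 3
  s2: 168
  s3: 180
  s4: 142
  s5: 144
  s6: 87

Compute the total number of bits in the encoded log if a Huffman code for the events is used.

Greedily combine the two least-frequent nodes:
combine s1(3), s6(87) → 90
combine 90, s4(142) → 232
combine s5(144), s2(168) → 312
combine s3(180), 232 → 412
combine 312, 412 → 724
Total encoded bits = sum of merged weights = 90 + 232 + 312 + 412 + 724 = 1770.

1770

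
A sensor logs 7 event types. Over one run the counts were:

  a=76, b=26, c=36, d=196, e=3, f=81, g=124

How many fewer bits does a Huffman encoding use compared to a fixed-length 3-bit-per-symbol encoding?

307

Fixed-length: 3 bits × 542 symbols = 1626 bits.
Huffman merges:
combine e(3), b(26) → 29
combine 29, c(36) → 65
combine 65, a(76) → 141
combine f(81), g(124) → 205
combine 141, d(196) → 337
combine 205, 337 → 542
Huffman total = 29 + 65 + 141 + 205 + 337 + 542 = 1319 bits.
Saving = 1626 − 1319 = 307 bits.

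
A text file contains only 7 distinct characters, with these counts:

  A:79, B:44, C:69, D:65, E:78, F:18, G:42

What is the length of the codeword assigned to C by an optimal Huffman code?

3

Build the tree from the bottom:
F(18) + G(42) → 60
B(44) + 60 → 104
D(65) + C(69) → 134
E(78) + A(79) → 157
104 + 134 → 238
157 + 238 → 395
The subtree containing C is merged 3 times, so code length = 3.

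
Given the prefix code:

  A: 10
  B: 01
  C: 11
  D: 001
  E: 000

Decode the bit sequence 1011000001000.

Read left to right; each codeword is recognised as soon as it completes (prefix code):
  10→A | 11→C | 000→E | 001→D | 000→E
Decoded message: ACEDE

ACEDE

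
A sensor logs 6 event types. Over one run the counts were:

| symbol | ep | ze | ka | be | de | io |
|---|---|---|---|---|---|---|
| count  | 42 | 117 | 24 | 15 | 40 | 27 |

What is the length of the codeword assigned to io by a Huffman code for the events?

3

Repeatedly merge the two smallest:
combine be(15), ka(24) → 39
combine io(27), 39 → 66
combine de(40), ep(42) → 82
combine 66, 82 → 148
combine ze(117), 148 → 265
The subtree containing io is merged 3 times, so code length = 3.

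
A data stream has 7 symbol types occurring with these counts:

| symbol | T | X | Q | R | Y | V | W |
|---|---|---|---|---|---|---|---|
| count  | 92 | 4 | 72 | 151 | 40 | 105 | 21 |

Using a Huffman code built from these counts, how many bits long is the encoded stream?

Greedily combine the two least-frequent nodes:
combine X(4), W(21) → 25
combine 25, Y(40) → 65
combine 65, Q(72) → 137
combine T(92), V(105) → 197
combine 137, R(151) → 288
combine 197, 288 → 485
The encoded length is the sum of every internal node's weight: 25 + 65 + 137 + 197 + 288 + 485 = 1197 bits.

1197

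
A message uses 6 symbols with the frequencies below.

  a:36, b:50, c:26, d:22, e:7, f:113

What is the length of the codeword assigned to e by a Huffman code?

4

Huffman merges, smallest pair first:
combine e(7), d(22) → 29
combine c(26), 29 → 55
combine a(36), b(50) → 86
combine 55, 86 → 141
combine f(113), 141 → 254
The subtree containing e is merged 4 times, so code length = 4.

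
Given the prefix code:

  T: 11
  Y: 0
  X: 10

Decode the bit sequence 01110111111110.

Read left to right; each codeword is recognised as soon as it completes (prefix code):
  0→Y | 11→T | 10→X | 11→T | 11→T | 11→T | 11→T | 0→Y
Decoded message: YTXTTTTY

YTXTTTTY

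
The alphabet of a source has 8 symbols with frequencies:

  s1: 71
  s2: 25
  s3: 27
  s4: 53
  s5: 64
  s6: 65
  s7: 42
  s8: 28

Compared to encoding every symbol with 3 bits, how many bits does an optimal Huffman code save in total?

19

Fixed-length: 3 bits × 375 symbols = 1125 bits.
Huffman merges:
merge s2(25) and s3(27): 52
merge s8(28) and s7(42): 70
merge 52 and s4(53): 105
merge s5(64) and s6(65): 129
merge 70 and s1(71): 141
merge 105 and 129: 234
merge 141 and 234: 375
Huffman total = 52 + 70 + 105 + 129 + 141 + 234 + 375 = 1106 bits.
Saving = 1125 − 1106 = 19 bits.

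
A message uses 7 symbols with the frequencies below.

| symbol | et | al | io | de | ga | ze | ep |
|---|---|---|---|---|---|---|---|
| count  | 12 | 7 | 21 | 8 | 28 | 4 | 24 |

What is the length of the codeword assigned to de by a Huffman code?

4

Repeatedly merge the two smallest:
ze(4) + al(7) → 11
de(8) + 11 → 19
et(12) + 19 → 31
io(21) + ep(24) → 45
ga(28) + 31 → 59
45 + 59 → 104
de's leaf is at depth 4, giving a 4-bit codeword.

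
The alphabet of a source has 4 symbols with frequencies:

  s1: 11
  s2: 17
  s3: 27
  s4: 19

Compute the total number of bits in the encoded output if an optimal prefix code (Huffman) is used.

Greedily combine the two least-frequent nodes:
s1(11) + s2(17) → 28
s4(19) + s3(27) → 46
28 + 46 → 74
Each symbol's bit-cost is frequency × depth; summing gives 148 bits (equivalently 28 + 46 + 74).

148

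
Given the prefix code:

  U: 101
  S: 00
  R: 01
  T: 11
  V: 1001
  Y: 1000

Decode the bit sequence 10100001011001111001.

Read left to right; each codeword is recognised as soon as it completes (prefix code):
  101→U | 00→S | 00→S | 101→U | 1001→V | 11→T | 1001→V
Decoded message: USSUVTV

USSUVTV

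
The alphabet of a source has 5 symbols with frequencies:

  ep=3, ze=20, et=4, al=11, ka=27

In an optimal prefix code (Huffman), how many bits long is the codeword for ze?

Repeatedly merge the two smallest:
combine ep(3), et(4) → 7
combine 7, al(11) → 18
combine 18, ze(20) → 38
combine ka(27), 38 → 65
The subtree containing ze is merged 2 times, so code length = 2.

2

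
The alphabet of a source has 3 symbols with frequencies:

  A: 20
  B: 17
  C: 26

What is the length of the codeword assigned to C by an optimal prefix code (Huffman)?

1

Build the tree from the bottom:
merge B(17) and A(20): 37
merge C(26) and 37: 63
C is merged only at the final step, so code length = 1.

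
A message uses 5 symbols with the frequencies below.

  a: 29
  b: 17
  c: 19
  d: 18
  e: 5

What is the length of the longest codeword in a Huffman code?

Merge the two lowest-weight nodes at each step:
e(5) + b(17) → 22
d(18) + c(19) → 37
22 + a(29) → 51
37 + 51 → 88
The rarest symbols sit at the bottom; the longest codeword is 3 bits.

3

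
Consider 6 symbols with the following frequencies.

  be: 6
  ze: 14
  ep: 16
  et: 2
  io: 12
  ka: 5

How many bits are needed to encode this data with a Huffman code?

Build the Huffman tree bottom-up:
merge et(2) and ka(5): 7
merge be(6) and 7: 13
merge io(12) and 13: 25
merge ze(14) and ep(16): 30
merge 25 and 30: 55
The encoded length is the sum of every internal node's weight: 7 + 13 + 25 + 30 + 55 = 130 bits.

130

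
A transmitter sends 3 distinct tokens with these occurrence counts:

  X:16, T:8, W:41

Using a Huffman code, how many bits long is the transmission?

Greedily combine the two least-frequent nodes:
T(8) + X(16) → 24
24 + W(41) → 65
The encoded length is the sum of every internal node's weight: 24 + 65 = 89 bits.

89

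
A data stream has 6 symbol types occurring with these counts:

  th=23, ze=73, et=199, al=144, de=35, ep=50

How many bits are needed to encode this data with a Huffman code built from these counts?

1196

Merge the two smallest weights repeatedly:
merge th(23) and de(35): 58
merge ep(50) and 58: 108
merge ze(73) and 108: 181
merge al(144) and 181: 325
merge et(199) and 325: 524
The encoded length is the sum of every internal node's weight: 58 + 108 + 181 + 325 + 524 = 1196 bits.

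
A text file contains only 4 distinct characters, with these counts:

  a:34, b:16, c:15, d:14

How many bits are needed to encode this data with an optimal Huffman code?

153

Merge the two smallest weights repeatedly:
combine d(14), c(15) → 29
combine b(16), 29 → 45
combine a(34), 45 → 79
The encoded length is the sum of every internal node's weight: 29 + 45 + 79 = 153 bits.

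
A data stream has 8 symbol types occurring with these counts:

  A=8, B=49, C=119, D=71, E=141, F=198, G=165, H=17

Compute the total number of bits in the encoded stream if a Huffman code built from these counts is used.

Build the Huffman tree bottom-up:
merge A(8) and H(17): 25
merge 25 and B(49): 74
merge D(71) and 74: 145
merge C(119) and E(141): 260
merge 145 and G(165): 310
merge F(198) and 260: 458
merge 310 and 458: 768
The encoded length is the sum of every internal node's weight: 25 + 74 + 145 + 260 + 310 + 458 + 768 = 2040 bits.

2040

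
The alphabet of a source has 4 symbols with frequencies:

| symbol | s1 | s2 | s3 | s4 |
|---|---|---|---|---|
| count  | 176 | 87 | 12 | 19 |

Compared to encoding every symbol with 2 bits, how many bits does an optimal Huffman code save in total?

Fixed-length: 2 bits × 294 symbols = 588 bits.
Huffman merges:
s3(12) + s4(19) → 31
31 + s2(87) → 118
118 + s1(176) → 294
Huffman total = 31 + 118 + 294 = 443 bits.
Saving = 588 − 443 = 145 bits.

145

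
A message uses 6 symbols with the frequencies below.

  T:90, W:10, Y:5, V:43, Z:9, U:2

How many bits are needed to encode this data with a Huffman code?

Build the Huffman tree bottom-up:
U(2) + Y(5) → 7
7 + Z(9) → 16
W(10) + 16 → 26
26 + V(43) → 69
69 + T(90) → 159
The encoded length is the sum of every internal node's weight: 7 + 16 + 26 + 69 + 159 = 277 bits.

277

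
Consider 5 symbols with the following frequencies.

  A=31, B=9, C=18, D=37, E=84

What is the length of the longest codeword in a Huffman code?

4

Merge the two lowest-weight nodes at each step:
combine B(9), C(18) → 27
combine 27, A(31) → 58
combine D(37), 58 → 95
combine E(84), 95 → 179
The rarest symbols sit at the bottom; the longest codeword is 4 bits.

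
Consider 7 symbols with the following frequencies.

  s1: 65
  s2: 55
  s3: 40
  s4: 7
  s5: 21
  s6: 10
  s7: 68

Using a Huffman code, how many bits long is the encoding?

Greedily combine the two least-frequent nodes:
s4(7) + s6(10) → 17
17 + s5(21) → 38
38 + s3(40) → 78
s2(55) + s1(65) → 120
s7(68) + 78 → 146
120 + 146 → 266
Each symbol's bit-cost is frequency × depth; summing gives 665 bits (equivalently 17 + 38 + 78 + 120 + 146 + 266).

665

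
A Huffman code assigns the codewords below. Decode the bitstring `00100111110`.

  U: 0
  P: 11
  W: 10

UUWUPPW

Read left to right; each codeword is recognised as soon as it completes (prefix code):
  0→U | 0→U | 10→W | 0→U | 11→P | 11→P | 10→W
Decoded message: UUWUPPW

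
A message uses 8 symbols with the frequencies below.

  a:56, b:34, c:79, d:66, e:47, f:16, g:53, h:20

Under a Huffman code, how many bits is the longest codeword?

Merge the two lowest-weight nodes at each step:
f(16) + h(20) → 36
b(34) + 36 → 70
e(47) + g(53) → 100
a(56) + d(66) → 122
70 + c(79) → 149
100 + 122 → 222
149 + 222 → 371
Maximum depth reached is 4.

4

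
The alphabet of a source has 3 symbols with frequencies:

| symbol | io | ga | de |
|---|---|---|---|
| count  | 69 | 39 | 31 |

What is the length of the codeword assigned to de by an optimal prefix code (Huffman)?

2

Build the tree from the bottom:
combine de(31), ga(39) → 70
combine io(69), 70 → 139
The subtree containing de is merged 2 times, so code length = 2.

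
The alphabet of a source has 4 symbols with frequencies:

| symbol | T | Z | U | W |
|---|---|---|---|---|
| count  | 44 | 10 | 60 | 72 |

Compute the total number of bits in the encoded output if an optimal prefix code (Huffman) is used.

354

Build the Huffman tree bottom-up:
combine Z(10), T(44) → 54
combine 54, U(60) → 114
combine W(72), 114 → 186
The encoded length is the sum of every internal node's weight: 54 + 114 + 186 = 354 bits.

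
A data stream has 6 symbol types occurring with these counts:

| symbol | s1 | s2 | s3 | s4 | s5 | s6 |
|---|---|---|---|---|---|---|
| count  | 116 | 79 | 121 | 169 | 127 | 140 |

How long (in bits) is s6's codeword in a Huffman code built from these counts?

Huffman merges, smallest pair first:
combine s2(79), s1(116) → 195
combine s3(121), s5(127) → 248
combine s6(140), s4(169) → 309
combine 195, 248 → 443
combine 309, 443 → 752
s6's leaf is at depth 2, giving a 2-bit codeword.

2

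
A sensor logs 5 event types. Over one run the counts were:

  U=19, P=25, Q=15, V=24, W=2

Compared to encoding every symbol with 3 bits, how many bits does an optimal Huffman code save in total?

Fixed-length: 3 bits × 85 symbols = 255 bits.
Huffman merges:
W(2) + Q(15) → 17
17 + U(19) → 36
V(24) + P(25) → 49
36 + 49 → 85
Huffman total = 17 + 36 + 49 + 85 = 187 bits.
Saving = 255 − 187 = 68 bits.

68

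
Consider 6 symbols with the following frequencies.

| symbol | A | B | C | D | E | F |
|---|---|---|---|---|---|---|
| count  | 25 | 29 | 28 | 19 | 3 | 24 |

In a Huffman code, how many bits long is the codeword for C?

2

Build the tree from the bottom:
E(3) + D(19) → 22
22 + F(24) → 46
A(25) + C(28) → 53
B(29) + 46 → 75
53 + 75 → 128
The subtree containing C is merged 2 times, so code length = 2.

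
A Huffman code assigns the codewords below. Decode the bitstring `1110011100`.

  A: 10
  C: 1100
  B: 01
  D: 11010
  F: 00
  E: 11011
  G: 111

GFGF

Read left to right; each codeword is recognised as soon as it completes (prefix code):
  111→G | 00→F | 111→G | 00→F
Decoded message: GFGF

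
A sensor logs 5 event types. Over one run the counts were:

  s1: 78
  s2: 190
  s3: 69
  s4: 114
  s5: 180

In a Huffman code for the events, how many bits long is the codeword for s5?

Build the tree from the bottom:
combine s3(69), s1(78) → 147
combine s4(114), 147 → 261
combine s5(180), s2(190) → 370
combine 261, 370 → 631
The subtree containing s5 is merged 2 times, so code length = 2.

2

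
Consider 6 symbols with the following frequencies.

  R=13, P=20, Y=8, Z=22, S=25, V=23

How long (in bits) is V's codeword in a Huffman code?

2

Huffman merges, smallest pair first:
Y(8) + R(13) → 21
P(20) + 21 → 41
Z(22) + V(23) → 45
S(25) + 41 → 66
45 + 66 → 111
The subtree containing V is merged 2 times, so code length = 2.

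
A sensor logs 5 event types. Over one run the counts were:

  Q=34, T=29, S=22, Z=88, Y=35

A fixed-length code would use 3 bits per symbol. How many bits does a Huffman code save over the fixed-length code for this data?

176

Fixed-length: 3 bits × 208 symbols = 624 bits.
Huffman merges:
combine S(22), T(29) → 51
combine Q(34), Y(35) → 69
combine 51, 69 → 120
combine Z(88), 120 → 208
Huffman total = 51 + 69 + 120 + 208 = 448 bits.
Saving = 624 − 448 = 176 bits.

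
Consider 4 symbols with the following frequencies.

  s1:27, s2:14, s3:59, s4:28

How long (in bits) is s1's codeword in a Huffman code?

Build the tree from the bottom:
s2(14) + s1(27) → 41
s4(28) + 41 → 69
s3(59) + 69 → 128
s1 sits 3 levels below the root, so its codeword is 3 bits.

3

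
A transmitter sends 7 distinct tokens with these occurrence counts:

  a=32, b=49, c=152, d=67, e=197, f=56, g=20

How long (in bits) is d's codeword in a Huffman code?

3

Huffman merges, smallest pair first:
g(20) + a(32) → 52
b(49) + 52 → 101
f(56) + d(67) → 123
101 + 123 → 224
c(152) + e(197) → 349
224 + 349 → 573
d's leaf is at depth 3, giving a 3-bit codeword.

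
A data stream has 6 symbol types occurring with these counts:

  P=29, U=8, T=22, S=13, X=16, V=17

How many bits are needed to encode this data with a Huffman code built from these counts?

Build the Huffman tree bottom-up:
merge U(8) and S(13): 21
merge X(16) and V(17): 33
merge 21 and T(22): 43
merge P(29) and 33: 62
merge 43 and 62: 105
Each symbol's bit-cost is frequency × depth; summing gives 264 bits (equivalently 21 + 33 + 43 + 62 + 105).

264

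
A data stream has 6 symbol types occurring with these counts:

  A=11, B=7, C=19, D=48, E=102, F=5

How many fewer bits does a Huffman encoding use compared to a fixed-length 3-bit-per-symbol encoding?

Fixed-length: 3 bits × 192 symbols = 576 bits.
Huffman merges:
combine F(5), B(7) → 12
combine A(11), 12 → 23
combine C(19), 23 → 42
combine 42, D(48) → 90
combine 90, E(102) → 192
Huffman total = 12 + 23 + 42 + 90 + 192 = 359 bits.
Saving = 576 − 359 = 217 bits.

217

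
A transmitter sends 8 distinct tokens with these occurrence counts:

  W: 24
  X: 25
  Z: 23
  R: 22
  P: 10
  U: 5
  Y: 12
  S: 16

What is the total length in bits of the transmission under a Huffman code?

Build the Huffman tree bottom-up:
U(5) + P(10) → 15
Y(12) + 15 → 27
S(16) + R(22) → 38
Z(23) + W(24) → 47
X(25) + 27 → 52
38 + 47 → 85
52 + 85 → 137
Each symbol's bit-cost is frequency × depth; summing gives 401 bits (equivalently 15 + 27 + 38 + 47 + 52 + 85 + 137).

401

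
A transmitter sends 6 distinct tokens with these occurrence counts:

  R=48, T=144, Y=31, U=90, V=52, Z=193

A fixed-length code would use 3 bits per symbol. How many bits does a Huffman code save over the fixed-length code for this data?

348

Fixed-length: 3 bits × 558 symbols = 1674 bits.
Huffman merges:
Y(31) + R(48) → 79
V(52) + 79 → 131
U(90) + 131 → 221
T(144) + Z(193) → 337
221 + 337 → 558
Huffman total = 79 + 131 + 221 + 337 + 558 = 1326 bits.
Saving = 1674 − 1326 = 348 bits.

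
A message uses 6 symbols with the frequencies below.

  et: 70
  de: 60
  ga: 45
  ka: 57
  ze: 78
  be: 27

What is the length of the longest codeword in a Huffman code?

3

Merge the two lowest-weight nodes at each step:
merge be(27) and ga(45): 72
merge ka(57) and de(60): 117
merge et(70) and 72: 142
merge ze(78) and 117: 195
merge 142 and 195: 337
Maximum depth reached is 3.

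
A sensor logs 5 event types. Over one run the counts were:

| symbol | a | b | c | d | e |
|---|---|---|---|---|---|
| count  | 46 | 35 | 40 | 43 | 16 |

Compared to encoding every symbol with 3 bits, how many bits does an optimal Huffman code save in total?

Fixed-length: 3 bits × 180 symbols = 540 bits.
Huffman merges:
combine e(16), b(35) → 51
combine c(40), d(43) → 83
combine a(46), 51 → 97
combine 83, 97 → 180
Huffman total = 51 + 83 + 97 + 180 = 411 bits.
Saving = 540 − 411 = 129 bits.

129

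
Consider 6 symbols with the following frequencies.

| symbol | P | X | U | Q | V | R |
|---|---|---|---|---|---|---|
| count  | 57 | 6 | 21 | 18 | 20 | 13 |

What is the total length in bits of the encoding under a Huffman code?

310

Merge the two smallest weights repeatedly:
X(6) + R(13) → 19
Q(18) + 19 → 37
V(20) + U(21) → 41
37 + 41 → 78
P(57) + 78 → 135
Total encoded bits = sum of merged weights = 19 + 37 + 41 + 78 + 135 = 310.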